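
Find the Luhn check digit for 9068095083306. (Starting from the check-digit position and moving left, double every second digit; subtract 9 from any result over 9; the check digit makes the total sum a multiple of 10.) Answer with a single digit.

Partial digits right→left: 6 0 3 3 8 0 5 9 0 8 6 0 9
Double every second digit counting from the check-digit position (so the 1st, 3rd, 5th, ... of the partial from the right).
  doubled (with −9 where >9): 3 6 7 1 0 3 9 → sum 29
  kept as-is: 0 3 0 9 8 0 → sum 20
Total = 29 + 20 = 49.
Check digit = (10 − (49 mod 10)) mod 10 = 1.

1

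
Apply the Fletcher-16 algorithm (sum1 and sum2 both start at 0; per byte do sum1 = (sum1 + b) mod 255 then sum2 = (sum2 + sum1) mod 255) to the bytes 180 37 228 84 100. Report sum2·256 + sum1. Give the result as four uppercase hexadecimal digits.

Running sums (mod 255):
  after byte 0 (180): sum1=180, sum2=180
  after byte 1 (37): sum1=217, sum2=142
  after byte 2 (228): sum1=190, sum2=77
  after byte 3 (84): sum1=19, sum2=96
  after byte 4 (100): sum1=119, sum2=215
Checksum = sum2·256 + sum1 = 215·256 + 119 = 55159 = 0xD777.

D777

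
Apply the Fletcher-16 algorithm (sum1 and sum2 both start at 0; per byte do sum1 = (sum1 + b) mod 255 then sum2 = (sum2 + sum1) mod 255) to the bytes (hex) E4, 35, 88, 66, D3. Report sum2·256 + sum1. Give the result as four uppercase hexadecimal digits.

87DC

Running sums (mod 255):
  after byte 0 (E4): sum1=228, sum2=228
  after byte 1 (35): sum1=26, sum2=254
  after byte 2 (88): sum1=162, sum2=161
  after byte 3 (66): sum1=9, sum2=170
  after byte 4 (D3): sum1=220, sum2=135
Checksum = sum2·256 + sum1 = 135·256 + 220 = 34780 = 0x87DC.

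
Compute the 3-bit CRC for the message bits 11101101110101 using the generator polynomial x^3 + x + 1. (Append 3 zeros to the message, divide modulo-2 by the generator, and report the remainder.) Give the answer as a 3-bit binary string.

Append 3 zeros: 11101101110101000. Divide by 1011 (XOR where the leading bit is 1):
  pos 0: 1110 XOR 1011 = 0101
  pos 1: 1011 XOR 1011 = 0000
  pos 5: 1011 XOR 1011 = 0000
  pos 9: 1010 XOR 1011 = 0001
  pos 12: 1100 XOR 1011 = 0111
  pos 13: 1110 XOR 1011 = 0101
Remainder (last 3 bits) = 101. This is the CRC / FCS.

101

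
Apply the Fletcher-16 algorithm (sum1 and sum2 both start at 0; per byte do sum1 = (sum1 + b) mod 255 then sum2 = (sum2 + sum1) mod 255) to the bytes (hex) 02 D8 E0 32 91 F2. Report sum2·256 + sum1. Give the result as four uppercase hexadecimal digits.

Running sums (mod 255):
  after byte 0 (02): sum1=2, sum2=2
  after byte 1 (D8): sum1=218, sum2=220
  after byte 2 (E0): sum1=187, sum2=152
  after byte 3 (32): sum1=237, sum2=134
  after byte 4 (91): sum1=127, sum2=6
  after byte 5 (F2): sum1=114, sum2=120
Checksum = sum2·256 + sum1 = 120·256 + 114 = 30834 = 0x7872.

7872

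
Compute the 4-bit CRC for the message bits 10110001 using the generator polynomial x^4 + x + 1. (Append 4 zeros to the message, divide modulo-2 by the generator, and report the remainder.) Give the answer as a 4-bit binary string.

0010

Append 4 zeros: 101100010000. Divide by 10011 (XOR where the leading bit is 1):
  pos 0: 10110 XOR 10011 = 00101
  pos 2: 10100 XOR 10011 = 00111
  pos 4: 11110 XOR 10011 = 01101
  pos 5: 11010 XOR 10011 = 01001
  pos 6: 10010 XOR 10011 = 00001
Remainder (last 4 bits) = 0010. This is the CRC / FCS.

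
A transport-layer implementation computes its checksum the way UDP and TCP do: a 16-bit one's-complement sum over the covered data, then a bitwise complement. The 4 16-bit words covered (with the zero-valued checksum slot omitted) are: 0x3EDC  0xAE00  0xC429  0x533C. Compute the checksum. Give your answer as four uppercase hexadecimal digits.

FBBC

One's-complement addition (fold any carry out of bit 15 back into bit 0):
  0x3EDC + 0xAE00 = 0x0ECDC
  0xECDC + 0xC429 = 0x1B105 → wrap carry → 0xB106
  0xB106 + 0x533C = 0x10442 → wrap carry → 0x0443
One's-complement sum = 0x0443.
Checksum = ~0x0443 & 0xFFFF = 0xFBBC.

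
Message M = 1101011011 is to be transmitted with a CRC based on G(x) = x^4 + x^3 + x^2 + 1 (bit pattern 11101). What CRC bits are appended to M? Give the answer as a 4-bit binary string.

Append 4 zeros: 11010110110000. Divide by 11101 (XOR where the leading bit is 1):
  pos 0: 11010 XOR 11101 = 00111
  pos 2: 11111 XOR 11101 = 00010
  pos 5: 10011 XOR 11101 = 01110
  pos 6: 11100 XOR 11101 = 00001
Remainder (last 4 bits) = 1000. This is the CRC / FCS.

1000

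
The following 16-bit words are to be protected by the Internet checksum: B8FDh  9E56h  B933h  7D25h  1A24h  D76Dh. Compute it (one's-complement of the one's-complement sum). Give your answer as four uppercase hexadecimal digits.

One's-complement addition (fold any carry out of bit 15 back into bit 0):
  0xB8FD + 0x9E56 = 0x15753 → wrap carry → 0x5754
  0x5754 + 0xB933 = 0x11087 → wrap carry → 0x1088
  0x1088 + 0x7D25 = 0x08DAD
  0x8DAD + 0x1A24 = 0x0A7D1
  0xA7D1 + 0xD76D = 0x17F3E → wrap carry → 0x7F3F
One's-complement sum = 0x7F3F.
Checksum = ~0x7F3F & 0xFFFF = 0x80C0.

80C0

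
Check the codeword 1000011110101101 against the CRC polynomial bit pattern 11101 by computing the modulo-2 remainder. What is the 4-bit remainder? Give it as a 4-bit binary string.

0111

Modulo-2 division of 1000011110101101 by 11101:
  pos 0: 10000 XOR 11101 = 01101
  pos 1: 11011 XOR 11101 = 00110
  pos 3: 11011 XOR 11101 = 00110
  pos 5: 11010 XOR 11101 = 00111
  pos 7: 11110 XOR 11101 = 00011
  pos 10: 11110 XOR 11101 = 00011
Remainder = 0111 (nonzero — an error is detected).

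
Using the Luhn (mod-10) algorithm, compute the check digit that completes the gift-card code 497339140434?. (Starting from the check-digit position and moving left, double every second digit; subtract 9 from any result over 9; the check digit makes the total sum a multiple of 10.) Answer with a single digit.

Partial digits right→left: 4 3 4 0 4 1 9 3 3 7 9 4
Double every second digit counting from the check-digit position (so the 1st, 3rd, 5th, ... of the partial from the right).
  doubled (with −9 where >9): 8 8 8 9 6 9 → sum 48
  kept as-is: 3 0 1 3 7 4 → sum 18
Total = 48 + 18 = 66.
Check digit = (10 − (66 mod 10)) mod 10 = 4.

4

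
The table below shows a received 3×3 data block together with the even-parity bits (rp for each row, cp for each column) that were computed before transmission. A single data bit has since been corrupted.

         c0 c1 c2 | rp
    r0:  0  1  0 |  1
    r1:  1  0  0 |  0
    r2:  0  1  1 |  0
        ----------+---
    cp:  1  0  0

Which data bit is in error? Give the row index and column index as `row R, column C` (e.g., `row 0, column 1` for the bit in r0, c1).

row 1, column 2

Recompute each row's even parity and compare to rp:
  r0: data parity 1, sent rp 1 → ok
  r1: data parity 1, sent rp 0 → mismatch
  r2: data parity 0, sent rp 0 → ok
Recompute each column's even parity and compare to cp:
  c0: data parity 1, sent cp 1 → ok
  c1: data parity 0, sent cp 0 → ok
  c2: data parity 1, sent cp 0 → mismatch
Exactly one row (r1) and one column (c2) fail → the flipped bit is at their intersection.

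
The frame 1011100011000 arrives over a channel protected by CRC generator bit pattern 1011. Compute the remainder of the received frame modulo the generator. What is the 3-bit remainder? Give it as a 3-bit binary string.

111

Modulo-2 division of 1011100011000 by 1011:
  pos 0: 1011 XOR 1011 = 0000
  pos 4: 1000 XOR 1011 = 0011
  pos 6: 1111 XOR 1011 = 0100
  pos 7: 1000 XOR 1011 = 0011
  pos 9: 1100 XOR 1011 = 0111
Remainder = 111 (nonzero — an error is detected).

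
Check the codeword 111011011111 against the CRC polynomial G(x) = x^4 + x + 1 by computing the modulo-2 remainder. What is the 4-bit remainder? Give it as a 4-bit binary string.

1000

Modulo-2 division of 111011011111 by 10011:
  pos 0: 11101 XOR 10011 = 01110
  pos 1: 11101 XOR 10011 = 01110
  pos 2: 11100 XOR 10011 = 01111
  pos 3: 11111 XOR 10011 = 01100
  pos 4: 11001 XOR 10011 = 01010
  pos 5: 10101 XOR 10011 = 00110
  pos 7: 11011 XOR 10011 = 01000
Remainder = 1000 (nonzero — an error is detected).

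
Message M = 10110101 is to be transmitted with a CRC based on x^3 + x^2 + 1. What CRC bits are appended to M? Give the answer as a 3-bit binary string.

Append 3 zeros: 10110101000. Divide by 1101 (XOR where the leading bit is 1):
  pos 0: 1011 XOR 1101 = 0110
  pos 1: 1100 XOR 1101 = 0001
  pos 4: 1101 XOR 1101 = 0000
Remainder (last 3 bits) = 000. This is the CRC / FCS.

000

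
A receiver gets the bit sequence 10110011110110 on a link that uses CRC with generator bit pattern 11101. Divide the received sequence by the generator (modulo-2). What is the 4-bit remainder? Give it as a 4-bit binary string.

Modulo-2 division of 10110011110110 by 11101:
  pos 0: 10110 XOR 11101 = 01011
  pos 1: 10110 XOR 11101 = 01011
  pos 2: 10111 XOR 11101 = 01010
  pos 3: 10101 XOR 11101 = 01000
  pos 4: 10001 XOR 11101 = 01100
  pos 5: 11001 XOR 11101 = 00100
  pos 7: 10001 XOR 11101 = 01100
  pos 8: 11001 XOR 11101 = 00100
Remainder = 1000 (nonzero — an error is detected).

1000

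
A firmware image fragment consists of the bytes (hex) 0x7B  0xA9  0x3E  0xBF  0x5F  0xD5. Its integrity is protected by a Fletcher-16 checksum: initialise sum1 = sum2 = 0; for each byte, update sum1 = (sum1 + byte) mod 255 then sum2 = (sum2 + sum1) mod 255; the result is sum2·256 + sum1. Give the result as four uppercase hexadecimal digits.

0258

Running sums (mod 255):
  after byte 0 (0x7B): sum1=123, sum2=123
  after byte 1 (0xA9): sum1=37, sum2=160
  after byte 2 (0x3E): sum1=99, sum2=4
  after byte 3 (0xBF): sum1=35, sum2=39
  after byte 4 (0x5F): sum1=130, sum2=169
  after byte 5 (0xD5): sum1=88, sum2=2
Checksum = sum2·256 + sum1 = 2·256 + 88 = 600 = 0x0258.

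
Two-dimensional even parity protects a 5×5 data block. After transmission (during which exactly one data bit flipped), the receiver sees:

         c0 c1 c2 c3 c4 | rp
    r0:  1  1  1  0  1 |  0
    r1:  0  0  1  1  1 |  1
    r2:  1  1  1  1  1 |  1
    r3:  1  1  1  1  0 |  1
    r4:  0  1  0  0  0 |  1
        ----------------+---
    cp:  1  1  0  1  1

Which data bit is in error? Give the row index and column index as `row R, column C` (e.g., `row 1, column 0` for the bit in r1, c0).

Recompute each row's even parity and compare to rp:
  r0: data parity 0, sent rp 0 → ok
  r1: data parity 1, sent rp 1 → ok
  r2: data parity 1, sent rp 1 → ok
  r3: data parity 0, sent rp 1 → mismatch
  r4: data parity 1, sent rp 1 → ok
Recompute each column's even parity and compare to cp:
  c0: data parity 1, sent cp 1 → ok
  c1: data parity 0, sent cp 1 → mismatch
  c2: data parity 0, sent cp 0 → ok
  c3: data parity 1, sent cp 1 → ok
  c4: data parity 1, sent cp 1 → ok
Exactly one row (r3) and one column (c1) fail → the flipped bit is at their intersection.

row 3, column 1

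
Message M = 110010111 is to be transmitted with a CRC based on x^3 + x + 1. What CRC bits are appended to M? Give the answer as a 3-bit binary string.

110

Append 3 zeros: 110010111000. Divide by 1011 (XOR where the leading bit is 1):
  pos 0: 1100 XOR 1011 = 0111
  pos 1: 1111 XOR 1011 = 0100
  pos 2: 1000 XOR 1011 = 0011
  pos 4: 1111 XOR 1011 = 0100
  pos 5: 1001 XOR 1011 = 0010
  pos 7: 1000 XOR 1011 = 0011
Remainder (last 3 bits) = 110. This is the CRC / FCS.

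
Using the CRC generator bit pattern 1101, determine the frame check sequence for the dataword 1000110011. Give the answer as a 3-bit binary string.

Append 3 zeros: 1000110011000. Divide by 1101 (XOR where the leading bit is 1):
  pos 0: 1000 XOR 1101 = 0101
  pos 1: 1011 XOR 1101 = 0110
  pos 2: 1101 XOR 1101 = 0000
  pos 8: 1100 XOR 1101 = 0001
Remainder (last 3 bits) = 010. This is the CRC / FCS.

010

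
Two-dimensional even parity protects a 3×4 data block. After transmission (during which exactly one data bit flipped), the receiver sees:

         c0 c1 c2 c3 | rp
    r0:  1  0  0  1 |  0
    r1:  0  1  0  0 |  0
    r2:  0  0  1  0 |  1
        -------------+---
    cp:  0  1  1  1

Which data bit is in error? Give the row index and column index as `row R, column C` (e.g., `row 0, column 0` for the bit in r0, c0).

row 1, column 0

Recompute each row's even parity and compare to rp:
  r0: data parity 0, sent rp 0 → ok
  r1: data parity 1, sent rp 0 → mismatch
  r2: data parity 1, sent rp 1 → ok
Recompute each column's even parity and compare to cp:
  c0: data parity 1, sent cp 0 → mismatch
  c1: data parity 1, sent cp 1 → ok
  c2: data parity 1, sent cp 1 → ok
  c3: data parity 1, sent cp 1 → ok
Exactly one row (r1) and one column (c0) fail → the flipped bit is at their intersection.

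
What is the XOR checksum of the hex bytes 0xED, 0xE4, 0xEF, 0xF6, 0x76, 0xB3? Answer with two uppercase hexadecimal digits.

XOR the bytes together:
  start with 0xED
  0xED ⊕ 0xE4 = 0x09
  0x09 ⊕ 0xEF = 0xE6
  0xE6 ⊕ 0xF6 = 0x10
  0x10 ⊕ 0x76 = 0x66
  0x66 ⊕ 0xB3 = 0xD5

D5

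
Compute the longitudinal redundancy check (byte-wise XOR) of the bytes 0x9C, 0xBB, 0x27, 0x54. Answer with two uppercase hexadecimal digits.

XOR the bytes together:
  start with 0x9C
  0x9C ⊕ 0xBB = 0x27
  0x27 ⊕ 0x27 = 0x00
  0x00 ⊕ 0x54 = 0x54

54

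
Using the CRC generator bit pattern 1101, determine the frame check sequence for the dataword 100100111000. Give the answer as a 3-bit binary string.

011

Append 3 zeros: 100100111000000. Divide by 1101 (XOR where the leading bit is 1):
  pos 0: 1001 XOR 1101 = 0100
  pos 1: 1000 XOR 1101 = 0101
  pos 2: 1010 XOR 1101 = 0111
  pos 3: 1111 XOR 1101 = 0010
  pos 5: 1011 XOR 1101 = 0110
  pos 6: 1100 XOR 1101 = 0001
  pos 9: 1000 XOR 1101 = 0101
  pos 10: 1010 XOR 1101 = 0111
  pos 11: 1110 XOR 1101 = 0011
Remainder (last 3 bits) = 011. This is the CRC / FCS.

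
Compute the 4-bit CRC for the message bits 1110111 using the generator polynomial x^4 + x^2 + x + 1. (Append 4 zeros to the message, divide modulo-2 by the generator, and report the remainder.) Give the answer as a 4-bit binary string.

Append 4 zeros: 11101110000. Divide by 10111 (XOR where the leading bit is 1):
  pos 0: 11101 XOR 10111 = 01010
  pos 1: 10101 XOR 10111 = 00010
  pos 4: 10100 XOR 10111 = 00011
Remainder (last 4 bits) = 1100. This is the CRC / FCS.

1100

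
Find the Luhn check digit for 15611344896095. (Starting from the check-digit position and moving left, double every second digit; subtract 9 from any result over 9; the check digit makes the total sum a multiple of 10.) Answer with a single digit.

8

Partial digits right→left: 5 9 0 6 9 8 4 4 3 1 1 6 5 1
Double every second digit counting from the check-digit position (so the 1st, 3rd, 5th, ... of the partial from the right).
  doubled (with −9 where >9): 1 0 9 8 6 2 1 → sum 27
  kept as-is: 9 6 8 4 1 6 1 → sum 35
Total = 27 + 35 = 62.
Check digit = (10 − (62 mod 10)) mod 10 = 8.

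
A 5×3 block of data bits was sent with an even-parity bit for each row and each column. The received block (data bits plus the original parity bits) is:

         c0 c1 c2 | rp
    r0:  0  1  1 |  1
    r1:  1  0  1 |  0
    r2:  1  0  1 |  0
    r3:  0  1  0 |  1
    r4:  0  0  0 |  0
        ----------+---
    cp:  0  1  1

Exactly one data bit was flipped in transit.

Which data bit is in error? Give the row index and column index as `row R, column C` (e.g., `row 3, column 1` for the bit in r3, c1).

row 0, column 1

Recompute each row's even parity and compare to rp:
  r0: data parity 0, sent rp 1 → mismatch
  r1: data parity 0, sent rp 0 → ok
  r2: data parity 0, sent rp 0 → ok
  r3: data parity 1, sent rp 1 → ok
  r4: data parity 0, sent rp 0 → ok
Recompute each column's even parity and compare to cp:
  c0: data parity 0, sent cp 0 → ok
  c1: data parity 0, sent cp 1 → mismatch
  c2: data parity 1, sent cp 1 → ok
Exactly one row (r0) and one column (c1) fail → the flipped bit is at their intersection.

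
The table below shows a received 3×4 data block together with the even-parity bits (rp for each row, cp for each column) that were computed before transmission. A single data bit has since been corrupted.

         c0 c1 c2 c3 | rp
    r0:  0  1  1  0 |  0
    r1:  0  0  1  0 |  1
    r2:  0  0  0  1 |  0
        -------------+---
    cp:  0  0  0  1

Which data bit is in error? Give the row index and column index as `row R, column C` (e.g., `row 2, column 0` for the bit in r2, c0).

row 2, column 1

Recompute each row's even parity and compare to rp:
  r0: data parity 0, sent rp 0 → ok
  r1: data parity 1, sent rp 1 → ok
  r2: data parity 1, sent rp 0 → mismatch
Recompute each column's even parity and compare to cp:
  c0: data parity 0, sent cp 0 → ok
  c1: data parity 1, sent cp 0 → mismatch
  c2: data parity 0, sent cp 0 → ok
  c3: data parity 1, sent cp 1 → ok
Exactly one row (r2) and one column (c1) fail → the flipped bit is at their intersection.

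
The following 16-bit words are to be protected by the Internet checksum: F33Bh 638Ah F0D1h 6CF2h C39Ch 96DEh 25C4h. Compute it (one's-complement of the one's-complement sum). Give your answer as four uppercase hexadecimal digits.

CB35

One's-complement addition (fold any carry out of bit 15 back into bit 0):
  0xF33B + 0x638A = 0x156C5 → wrap carry → 0x56C6
  0x56C6 + 0xF0D1 = 0x14797 → wrap carry → 0x4798
  0x4798 + 0x6CF2 = 0x0B48A
  0xB48A + 0xC39C = 0x17826 → wrap carry → 0x7827
  0x7827 + 0x96DE = 0x10F05 → wrap carry → 0x0F06
  0x0F06 + 0x25C4 = 0x034CA
One's-complement sum = 0x34CA.
Checksum = ~0x34CA & 0xFFFF = 0xCB35.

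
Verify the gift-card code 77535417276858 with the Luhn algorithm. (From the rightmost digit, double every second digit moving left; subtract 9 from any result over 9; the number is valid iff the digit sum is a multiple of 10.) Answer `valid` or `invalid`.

invalid

From the right, keep odd positions and double even positions (subtract 9 from any doubled value over 9):
  doubled (positions 2,4,...): 1 3 4 2 1 1 5 → sum 17
  kept (positions 1,3,...): 8 8 7 7 4 3 7 → sum 44
Total = 61.
61 mod 10 = 1, so the number is invalid.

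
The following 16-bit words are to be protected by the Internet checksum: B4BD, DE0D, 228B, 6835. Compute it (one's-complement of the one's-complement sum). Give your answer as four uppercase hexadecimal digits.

One's-complement addition (fold any carry out of bit 15 back into bit 0):
  0xB4BD + 0xDE0D = 0x192CA → wrap carry → 0x92CB
  0x92CB + 0x228B = 0x0B556
  0xB556 + 0x6835 = 0x11D8B → wrap carry → 0x1D8C
One's-complement sum = 0x1D8C.
Checksum = ~0x1D8C & 0xFFFF = 0xE273.

E273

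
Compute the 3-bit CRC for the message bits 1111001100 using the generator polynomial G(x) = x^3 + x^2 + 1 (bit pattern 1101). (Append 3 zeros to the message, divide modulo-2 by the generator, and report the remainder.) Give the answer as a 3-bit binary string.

000

Append 3 zeros: 1111001100000. Divide by 1101 (XOR where the leading bit is 1):
  pos 0: 1111 XOR 1101 = 0010
  pos 2: 1000 XOR 1101 = 0101
  pos 3: 1011 XOR 1101 = 0110
  pos 4: 1101 XOR 1101 = 0000
Remainder (last 3 bits) = 000. This is the CRC / FCS.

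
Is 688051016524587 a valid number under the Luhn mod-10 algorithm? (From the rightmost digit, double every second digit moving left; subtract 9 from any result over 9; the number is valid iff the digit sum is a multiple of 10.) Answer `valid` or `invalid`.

invalid

From the right, keep odd positions and double even positions (subtract 9 from any doubled value over 9):
  doubled (positions 2,4,...): 7 8 1 2 2 0 7 → sum 27
  kept (positions 1,3,...): 7 5 2 6 0 5 8 6 → sum 39
Total = 66.
66 mod 10 = 6, so the number is invalid.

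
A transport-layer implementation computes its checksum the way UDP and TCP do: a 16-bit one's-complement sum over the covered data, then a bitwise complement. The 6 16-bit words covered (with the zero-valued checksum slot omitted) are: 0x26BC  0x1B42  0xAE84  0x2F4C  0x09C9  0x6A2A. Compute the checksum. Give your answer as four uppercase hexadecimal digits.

One's-complement addition (fold any carry out of bit 15 back into bit 0):
  0x26BC + 0x1B42 = 0x041FE
  0x41FE + 0xAE84 = 0x0F082
  0xF082 + 0x2F4C = 0x11FCE → wrap carry → 0x1FCF
  0x1FCF + 0x09C9 = 0x02998
  0x2998 + 0x6A2A = 0x093C2
One's-complement sum = 0x93C2.
Checksum = ~0x93C2 & 0xFFFF = 0x6C3D.

6C3D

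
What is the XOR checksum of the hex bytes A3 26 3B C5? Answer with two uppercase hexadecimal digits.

7B

XOR the bytes together:
  start with 0xA3
  0xA3 ⊕ 0x26 = 0x85
  0x85 ⊕ 0x3B = 0xBE
  0xBE ⊕ 0xC5 = 0x7B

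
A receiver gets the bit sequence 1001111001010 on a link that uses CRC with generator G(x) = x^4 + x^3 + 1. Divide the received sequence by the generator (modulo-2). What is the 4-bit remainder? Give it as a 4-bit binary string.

Modulo-2 division of 1001111001010 by 11001:
  pos 0: 10011 XOR 11001 = 01010
  pos 1: 10101 XOR 11001 = 01100
  pos 2: 11001 XOR 11001 = 00000
Remainder = 1010 (nonzero — an error is detected).

1010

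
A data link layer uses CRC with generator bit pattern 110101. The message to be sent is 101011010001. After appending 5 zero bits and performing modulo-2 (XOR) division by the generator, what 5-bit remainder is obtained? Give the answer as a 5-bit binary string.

Append 5 zeros: 10101101000100000. Divide by 110101 (XOR where the leading bit is 1):
  pos 0: 101011 XOR 110101 = 011110
  pos 1: 111100 XOR 110101 = 001001
  pos 3: 100110 XOR 110101 = 010011
  pos 4: 100110 XOR 110101 = 010011
  pos 5: 100110 XOR 110101 = 010011
  pos 6: 100111 XOR 110101 = 010010
  pos 7: 100100 XOR 110101 = 010001
  pos 8: 100010 XOR 110101 = 010111
  pos 9: 101110 XOR 110101 = 011011
  pos 10: 110110 XOR 110101 = 000011
Remainder (last 5 bits) = 00110. This is the CRC / FCS.

00110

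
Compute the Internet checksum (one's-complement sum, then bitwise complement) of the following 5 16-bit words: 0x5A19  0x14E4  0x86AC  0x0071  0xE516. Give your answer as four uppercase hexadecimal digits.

24CE

One's-complement addition (fold any carry out of bit 15 back into bit 0):
  0x5A19 + 0x14E4 = 0x06EFD
  0x6EFD + 0x86AC = 0x0F5A9
  0xF5A9 + 0x0071 = 0x0F61A
  0xF61A + 0xE516 = 0x1DB30 → wrap carry → 0xDB31
One's-complement sum = 0xDB31.
Checksum = ~0xDB31 & 0xFFFF = 0x24CE.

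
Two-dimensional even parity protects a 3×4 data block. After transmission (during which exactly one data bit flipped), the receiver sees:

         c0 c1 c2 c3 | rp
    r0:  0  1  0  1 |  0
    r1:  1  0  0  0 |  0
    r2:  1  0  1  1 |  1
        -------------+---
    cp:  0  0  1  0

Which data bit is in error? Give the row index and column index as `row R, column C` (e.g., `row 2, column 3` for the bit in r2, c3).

Recompute each row's even parity and compare to rp:
  r0: data parity 0, sent rp 0 → ok
  r1: data parity 1, sent rp 0 → mismatch
  r2: data parity 1, sent rp 1 → ok
Recompute each column's even parity and compare to cp:
  c0: data parity 0, sent cp 0 → ok
  c1: data parity 1, sent cp 0 → mismatch
  c2: data parity 1, sent cp 1 → ok
  c3: data parity 0, sent cp 0 → ok
Exactly one row (r1) and one column (c1) fail → the flipped bit is at their intersection.

row 1, column 1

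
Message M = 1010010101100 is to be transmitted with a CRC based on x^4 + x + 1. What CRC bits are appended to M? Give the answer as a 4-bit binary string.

Append 4 zeros: 10100101011000000. Divide by 10011 (XOR where the leading bit is 1):
  pos 0: 10100 XOR 10011 = 00111
  pos 2: 11110 XOR 10011 = 01101
  pos 3: 11011 XOR 10011 = 01000
  pos 4: 10000 XOR 10011 = 00011
  pos 7: 11110 XOR 10011 = 01101
  pos 8: 11010 XOR 10011 = 01001
  pos 9: 10010 XOR 10011 = 00001
Remainder (last 4 bits) = 1000. This is the CRC / FCS.

1000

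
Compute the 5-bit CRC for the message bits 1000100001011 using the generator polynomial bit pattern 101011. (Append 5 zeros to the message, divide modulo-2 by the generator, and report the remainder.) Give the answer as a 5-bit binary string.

01000

Append 5 zeros: 100010000101100000. Divide by 101011 (XOR where the leading bit is 1):
  pos 0: 100010 XOR 101011 = 001001
  pos 2: 100100 XOR 101011 = 001111
  pos 4: 111101 XOR 101011 = 010110
  pos 5: 101100 XOR 101011 = 000111
  pos 8: 111110 XOR 101011 = 010101
  pos 9: 101010 XOR 101011 = 000001
Remainder (last 5 bits) = 01000. This is the CRC / FCS.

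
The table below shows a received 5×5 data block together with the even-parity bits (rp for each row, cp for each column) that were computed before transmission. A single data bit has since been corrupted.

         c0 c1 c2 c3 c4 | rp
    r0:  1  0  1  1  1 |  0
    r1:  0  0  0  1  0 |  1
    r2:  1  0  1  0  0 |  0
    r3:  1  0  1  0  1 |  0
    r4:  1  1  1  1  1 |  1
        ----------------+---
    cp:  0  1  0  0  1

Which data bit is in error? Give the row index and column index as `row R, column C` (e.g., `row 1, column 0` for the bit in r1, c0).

row 3, column 3

Recompute each row's even parity and compare to rp:
  r0: data parity 0, sent rp 0 → ok
  r1: data parity 1, sent rp 1 → ok
  r2: data parity 0, sent rp 0 → ok
  r3: data parity 1, sent rp 0 → mismatch
  r4: data parity 1, sent rp 1 → ok
Recompute each column's even parity and compare to cp:
  c0: data parity 0, sent cp 0 → ok
  c1: data parity 1, sent cp 1 → ok
  c2: data parity 0, sent cp 0 → ok
  c3: data parity 1, sent cp 0 → mismatch
  c4: data parity 1, sent cp 1 → ok
Exactly one row (r3) and one column (c3) fail → the flipped bit is at their intersection.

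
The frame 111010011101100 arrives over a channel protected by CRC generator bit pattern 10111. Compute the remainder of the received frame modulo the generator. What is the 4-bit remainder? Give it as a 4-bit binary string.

0100

Modulo-2 division of 111010011101100 by 10111:
  pos 0: 11101 XOR 10111 = 01010
  pos 1: 10100 XOR 10111 = 00011
  pos 4: 11011 XOR 10111 = 01100
  pos 5: 11001 XOR 10111 = 01110
  pos 6: 11100 XOR 10111 = 01011
  pos 7: 10111 XOR 10111 = 00000
Remainder = 0100 (nonzero — an error is detected).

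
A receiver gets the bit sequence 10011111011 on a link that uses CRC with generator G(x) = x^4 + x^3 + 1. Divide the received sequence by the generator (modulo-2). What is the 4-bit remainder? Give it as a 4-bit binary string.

1011

Modulo-2 division of 10011111011 by 11001:
  pos 0: 10011 XOR 11001 = 01010
  pos 1: 10101 XOR 11001 = 01100
  pos 2: 11001 XOR 11001 = 00000
Remainder = 1011 (nonzero — an error is detected).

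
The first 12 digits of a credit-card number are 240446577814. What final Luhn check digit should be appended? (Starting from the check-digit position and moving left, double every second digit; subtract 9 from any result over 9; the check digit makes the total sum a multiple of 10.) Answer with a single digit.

Partial digits right→left: 4 1 8 7 7 5 6 4 4 0 4 2
Double every second digit counting from the check-digit position (so the 1st, 3rd, 5th, ... of the partial from the right).
  doubled (with −9 where >9): 8 7 5 3 8 8 → sum 39
  kept as-is: 1 7 5 4 0 2 → sum 19
Total = 39 + 19 = 58.
Check digit = (10 − (58 mod 10)) mod 10 = 2.

2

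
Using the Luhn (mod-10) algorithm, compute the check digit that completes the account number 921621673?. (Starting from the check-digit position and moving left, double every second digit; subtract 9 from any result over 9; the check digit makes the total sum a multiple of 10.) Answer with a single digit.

Partial digits right→left: 3 7 6 1 2 6 1 2 9
Double every second digit counting from the check-digit position (so the 1st, 3rd, 5th, ... of the partial from the right).
  doubled (with −9 where >9): 6 3 4 2 9 → sum 24
  kept as-is: 7 1 6 2 → sum 16
Total = 24 + 16 = 40.
Check digit = (10 − (40 mod 10)) mod 10 = 0.

0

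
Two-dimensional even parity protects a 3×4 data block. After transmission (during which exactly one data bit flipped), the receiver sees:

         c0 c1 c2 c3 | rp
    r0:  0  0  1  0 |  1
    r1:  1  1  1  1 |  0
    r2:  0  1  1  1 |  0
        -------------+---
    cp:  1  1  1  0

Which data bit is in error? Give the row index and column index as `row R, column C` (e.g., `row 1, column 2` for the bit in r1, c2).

Recompute each row's even parity and compare to rp:
  r0: data parity 1, sent rp 1 → ok
  r1: data parity 0, sent rp 0 → ok
  r2: data parity 1, sent rp 0 → mismatch
Recompute each column's even parity and compare to cp:
  c0: data parity 1, sent cp 1 → ok
  c1: data parity 0, sent cp 1 → mismatch
  c2: data parity 1, sent cp 1 → ok
  c3: data parity 0, sent cp 0 → ok
Exactly one row (r2) and one column (c1) fail → the flipped bit is at their intersection.

row 2, column 1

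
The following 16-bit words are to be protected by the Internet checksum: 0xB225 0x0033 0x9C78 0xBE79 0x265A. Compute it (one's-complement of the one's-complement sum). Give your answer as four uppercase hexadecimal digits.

CC5A

One's-complement addition (fold any carry out of bit 15 back into bit 0):
  0xB225 + 0x0033 = 0x0B258
  0xB258 + 0x9C78 = 0x14ED0 → wrap carry → 0x4ED1
  0x4ED1 + 0xBE79 = 0x10D4A → wrap carry → 0x0D4B
  0x0D4B + 0x265A = 0x033A5
One's-complement sum = 0x33A5.
Checksum = ~0x33A5 & 0xFFFF = 0xCC5A.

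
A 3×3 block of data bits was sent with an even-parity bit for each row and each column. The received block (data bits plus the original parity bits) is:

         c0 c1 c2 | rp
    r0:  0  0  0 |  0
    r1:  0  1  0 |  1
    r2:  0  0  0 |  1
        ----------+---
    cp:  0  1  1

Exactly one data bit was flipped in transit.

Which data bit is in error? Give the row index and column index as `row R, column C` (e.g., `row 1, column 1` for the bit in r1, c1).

row 2, column 2

Recompute each row's even parity and compare to rp:
  r0: data parity 0, sent rp 0 → ok
  r1: data parity 1, sent rp 1 → ok
  r2: data parity 0, sent rp 1 → mismatch
Recompute each column's even parity and compare to cp:
  c0: data parity 0, sent cp 0 → ok
  c1: data parity 1, sent cp 1 → ok
  c2: data parity 0, sent cp 1 → mismatch
Exactly one row (r2) and one column (c2) fail → the flipped bit is at their intersection.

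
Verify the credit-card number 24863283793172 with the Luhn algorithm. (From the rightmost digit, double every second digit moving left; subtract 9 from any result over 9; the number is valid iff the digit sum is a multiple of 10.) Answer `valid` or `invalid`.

invalid

From the right, keep odd positions and double even positions (subtract 9 from any doubled value over 9):
  doubled (positions 2,4,...): 5 6 5 7 6 7 4 → sum 40
  kept (positions 1,3,...): 2 1 9 3 2 6 4 → sum 27
Total = 67.
67 mod 10 = 7, so the number is invalid.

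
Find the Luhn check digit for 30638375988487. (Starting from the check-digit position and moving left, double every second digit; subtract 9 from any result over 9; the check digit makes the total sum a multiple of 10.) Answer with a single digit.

8

Partial digits right→left: 7 8 4 8 8 9 5 7 3 8 3 6 0 3
Double every second digit counting from the check-digit position (so the 1st, 3rd, 5th, ... of the partial from the right).
  doubled (with −9 where >9): 5 8 7 1 6 6 0 → sum 33
  kept as-is: 8 8 9 7 8 6 3 → sum 49
Total = 33 + 49 = 82.
Check digit = (10 − (82 mod 10)) mod 10 = 8.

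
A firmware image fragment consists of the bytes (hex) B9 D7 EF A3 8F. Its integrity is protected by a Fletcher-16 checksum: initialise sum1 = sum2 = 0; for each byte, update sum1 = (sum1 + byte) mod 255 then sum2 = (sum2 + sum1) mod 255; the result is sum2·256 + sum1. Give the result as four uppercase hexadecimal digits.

A6B4

Running sums (mod 255):
  after byte 0 (B9): sum1=185, sum2=185
  after byte 1 (D7): sum1=145, sum2=75
  after byte 2 (EF): sum1=129, sum2=204
  after byte 3 (A3): sum1=37, sum2=241
  after byte 4 (8F): sum1=180, sum2=166
Checksum = sum2·256 + sum1 = 166·256 + 180 = 42676 = 0xA6B4.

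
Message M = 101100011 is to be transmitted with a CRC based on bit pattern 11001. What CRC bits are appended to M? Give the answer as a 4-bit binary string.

1110

Append 4 zeros: 1011000110000. Divide by 11001 (XOR where the leading bit is 1):
  pos 0: 10110 XOR 11001 = 01111
  pos 1: 11110 XOR 11001 = 00111
  pos 3: 11101 XOR 11001 = 00100
  pos 5: 10010 XOR 11001 = 01011
  pos 6: 10110 XOR 11001 = 01111
  pos 7: 11110 XOR 11001 = 00111
Remainder (last 4 bits) = 1110. This is the CRC / FCS.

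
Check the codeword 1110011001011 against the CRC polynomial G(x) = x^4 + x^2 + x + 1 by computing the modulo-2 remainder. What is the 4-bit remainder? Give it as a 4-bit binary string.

0000

Modulo-2 division of 1110011001011 by 10111:
  pos 0: 11100 XOR 10111 = 01011
  pos 1: 10111 XOR 10111 = 00000
  pos 6: 10010 XOR 10111 = 00101
  pos 8: 10111 XOR 10111 = 00000
Remainder = 0000 (zero — the frame passes the CRC check).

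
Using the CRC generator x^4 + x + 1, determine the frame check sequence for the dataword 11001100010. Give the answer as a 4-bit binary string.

Append 4 zeros: 110011000100000. Divide by 10011 (XOR where the leading bit is 1):
  pos 0: 11001 XOR 10011 = 01010
  pos 1: 10101 XOR 10011 = 00110
  pos 3: 11000 XOR 10011 = 01011
  pos 4: 10110 XOR 10011 = 00101
  pos 6: 10110 XOR 10011 = 00101
  pos 8: 10100 XOR 10011 = 00111
  pos 10: 11100 XOR 10011 = 01111
Remainder (last 4 bits) = 1111. This is the CRC / FCS.

1111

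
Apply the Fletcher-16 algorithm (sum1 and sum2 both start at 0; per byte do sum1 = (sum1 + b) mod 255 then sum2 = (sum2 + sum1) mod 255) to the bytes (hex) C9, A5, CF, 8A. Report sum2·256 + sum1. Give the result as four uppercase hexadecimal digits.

42C9

Running sums (mod 255):
  after byte 0 (C9): sum1=201, sum2=201
  after byte 1 (A5): sum1=111, sum2=57
  after byte 2 (CF): sum1=63, sum2=120
  after byte 3 (8A): sum1=201, sum2=66
Checksum = sum2·256 + sum1 = 66·256 + 201 = 17097 = 0x42C9.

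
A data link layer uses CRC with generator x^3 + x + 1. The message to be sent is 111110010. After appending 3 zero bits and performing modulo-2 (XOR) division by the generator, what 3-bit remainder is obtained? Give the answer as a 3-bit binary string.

Append 3 zeros: 111110010000. Divide by 1011 (XOR where the leading bit is 1):
  pos 0: 1111 XOR 1011 = 0100
  pos 1: 1001 XOR 1011 = 0010
  pos 3: 1000 XOR 1011 = 0011
  pos 5: 1110 XOR 1011 = 0101
  pos 6: 1010 XOR 1011 = 0001
Remainder (last 3 bits) = 100. This is the CRC / FCS.

100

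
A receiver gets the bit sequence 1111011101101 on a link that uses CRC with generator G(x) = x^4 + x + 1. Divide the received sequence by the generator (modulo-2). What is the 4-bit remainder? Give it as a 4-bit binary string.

0000

Modulo-2 division of 1111011101101 by 10011:
  pos 0: 11110 XOR 10011 = 01101
  pos 1: 11011 XOR 10011 = 01000
  pos 2: 10001 XOR 10011 = 00010
  pos 5: 10101 XOR 10011 = 00110
  pos 7: 11010 XOR 10011 = 01001
  pos 8: 10011 XOR 10011 = 00000
Remainder = 0000 (zero — the frame passes the CRC check).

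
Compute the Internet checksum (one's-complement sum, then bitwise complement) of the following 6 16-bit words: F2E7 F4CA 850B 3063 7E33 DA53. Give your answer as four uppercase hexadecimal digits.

0A57

One's-complement addition (fold any carry out of bit 15 back into bit 0):
  0xF2E7 + 0xF4CA = 0x1E7B1 → wrap carry → 0xE7B2
  0xE7B2 + 0x850B = 0x16CBD → wrap carry → 0x6CBE
  0x6CBE + 0x3063 = 0x09D21
  0x9D21 + 0x7E33 = 0x11B54 → wrap carry → 0x1B55
  0x1B55 + 0xDA53 = 0x0F5A8
One's-complement sum = 0xF5A8.
Checksum = ~0xF5A8 & 0xFFFF = 0x0A57.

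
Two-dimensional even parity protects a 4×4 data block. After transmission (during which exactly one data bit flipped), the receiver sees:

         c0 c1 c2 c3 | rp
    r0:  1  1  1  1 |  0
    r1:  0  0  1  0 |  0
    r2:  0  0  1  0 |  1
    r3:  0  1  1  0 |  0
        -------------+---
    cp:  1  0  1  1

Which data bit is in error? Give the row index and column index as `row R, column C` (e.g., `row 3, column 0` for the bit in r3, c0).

row 1, column 2

Recompute each row's even parity and compare to rp:
  r0: data parity 0, sent rp 0 → ok
  r1: data parity 1, sent rp 0 → mismatch
  r2: data parity 1, sent rp 1 → ok
  r3: data parity 0, sent rp 0 → ok
Recompute each column's even parity and compare to cp:
  c0: data parity 1, sent cp 1 → ok
  c1: data parity 0, sent cp 0 → ok
  c2: data parity 0, sent cp 1 → mismatch
  c3: data parity 1, sent cp 1 → ok
Exactly one row (r1) and one column (c2) fail → the flipped bit is at their intersection.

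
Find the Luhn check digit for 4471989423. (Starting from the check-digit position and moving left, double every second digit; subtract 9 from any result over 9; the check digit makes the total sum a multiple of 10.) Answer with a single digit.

Partial digits right→left: 3 2 4 9 8 9 1 7 4 4
Double every second digit counting from the check-digit position (so the 1st, 3rd, 5th, ... of the partial from the right).
  doubled (with −9 where >9): 6 8 7 2 8 → sum 31
  kept as-is: 2 9 9 7 4 → sum 31
Total = 31 + 31 = 62.
Check digit = (10 − (62 mod 10)) mod 10 = 8.

8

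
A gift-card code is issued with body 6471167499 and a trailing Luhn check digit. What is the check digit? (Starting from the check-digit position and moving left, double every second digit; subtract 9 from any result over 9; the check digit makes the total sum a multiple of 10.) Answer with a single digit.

Partial digits right→left: 9 9 4 7 6 1 1 7 4 6
Double every second digit counting from the check-digit position (so the 1st, 3rd, 5th, ... of the partial from the right).
  doubled (with −9 where >9): 9 8 3 2 8 → sum 30
  kept as-is: 9 7 1 7 6 → sum 30
Total = 30 + 30 = 60.
Check digit = (10 − (60 mod 10)) mod 10 = 0.

0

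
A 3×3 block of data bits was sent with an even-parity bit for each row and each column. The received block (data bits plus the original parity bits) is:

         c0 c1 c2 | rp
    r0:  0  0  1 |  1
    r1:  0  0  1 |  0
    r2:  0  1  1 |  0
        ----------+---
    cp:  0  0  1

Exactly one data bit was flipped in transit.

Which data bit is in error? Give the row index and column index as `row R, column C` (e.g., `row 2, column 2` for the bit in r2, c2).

row 1, column 1

Recompute each row's even parity and compare to rp:
  r0: data parity 1, sent rp 1 → ok
  r1: data parity 1, sent rp 0 → mismatch
  r2: data parity 0, sent rp 0 → ok
Recompute each column's even parity and compare to cp:
  c0: data parity 0, sent cp 0 → ok
  c1: data parity 1, sent cp 0 → mismatch
  c2: data parity 1, sent cp 1 → ok
Exactly one row (r1) and one column (c1) fail → the flipped bit is at their intersection.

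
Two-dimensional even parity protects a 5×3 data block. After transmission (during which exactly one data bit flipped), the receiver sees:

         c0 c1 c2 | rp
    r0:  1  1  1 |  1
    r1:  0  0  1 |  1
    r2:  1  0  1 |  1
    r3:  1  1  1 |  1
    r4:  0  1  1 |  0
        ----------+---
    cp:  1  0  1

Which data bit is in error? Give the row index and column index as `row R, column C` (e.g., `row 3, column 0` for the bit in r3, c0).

Recompute each row's even parity and compare to rp:
  r0: data parity 1, sent rp 1 → ok
  r1: data parity 1, sent rp 1 → ok
  r2: data parity 0, sent rp 1 → mismatch
  r3: data parity 1, sent rp 1 → ok
  r4: data parity 0, sent rp 0 → ok
Recompute each column's even parity and compare to cp:
  c0: data parity 1, sent cp 1 → ok
  c1: data parity 1, sent cp 0 → mismatch
  c2: data parity 1, sent cp 1 → ok
Exactly one row (r2) and one column (c1) fail → the flipped bit is at their intersection.

row 2, column 1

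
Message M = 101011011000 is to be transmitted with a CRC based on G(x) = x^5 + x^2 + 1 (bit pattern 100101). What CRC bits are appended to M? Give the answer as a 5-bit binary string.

11000

Append 5 zeros: 10101101100000000. Divide by 100101 (XOR where the leading bit is 1):
  pos 0: 101011 XOR 100101 = 001110
  pos 2: 111001 XOR 100101 = 011100
  pos 3: 111001 XOR 100101 = 011100
  pos 4: 111000 XOR 100101 = 011101
  pos 5: 111010 XOR 100101 = 011111
  pos 6: 111110 XOR 100101 = 011011
  pos 7: 110110 XOR 100101 = 010011
  pos 8: 100110 XOR 100101 = 000011
Remainder (last 5 bits) = 11000. This is the CRC / FCS.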